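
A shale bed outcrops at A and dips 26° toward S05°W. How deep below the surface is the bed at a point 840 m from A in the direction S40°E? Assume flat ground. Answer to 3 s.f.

The hole lies 45° from the dip direction, so the down-dip offset is 840 × cos 45° = 593.97 m.
Depth = down-dip offset × tan(dip) = 593.97 × tan 26° = 593.97 × 0.4877
Depth = 289.70 m

290 m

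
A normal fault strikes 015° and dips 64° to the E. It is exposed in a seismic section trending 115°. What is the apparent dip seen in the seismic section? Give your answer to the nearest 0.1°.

63.7°

The strike is 015° and the section trends 115°; the acute angle between them is β = 80°.
tan α = tan 64° × sin 80° = 2.0503 × 0.9848 = 2.0192
α = arctan(2.0192) = 63.65°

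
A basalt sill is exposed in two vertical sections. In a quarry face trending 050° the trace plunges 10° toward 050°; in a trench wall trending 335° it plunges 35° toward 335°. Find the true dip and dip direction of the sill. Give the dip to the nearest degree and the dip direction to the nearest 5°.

true dip 35°, dip direction 335°

The two traces are lines in the plane: v₁ = (sin 50°·cos 10°, cos 50°·cos 10°, −sin 10°), v₂ = (sin 335°·cos 35°, cos 335°·cos 35°, −sin 35°).
n = v₁ × v₂ = (-0.234, 0.493, 0.779) (taken with n_z > 0).
tan δ = √(n_x²+n_y²)/n_z = 0.546/0.779, so δ = 35.0°.
The horizontal component of n points toward azimuth atan2(n_x, n_y) = 335°, the dip direction.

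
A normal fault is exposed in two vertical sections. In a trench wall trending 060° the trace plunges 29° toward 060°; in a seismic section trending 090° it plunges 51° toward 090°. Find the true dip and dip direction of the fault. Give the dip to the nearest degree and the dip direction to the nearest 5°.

true dip 58°, dip direction 130°

Each apparent-dip line lies in the plane. As unit vectors (x east, y north, z up), v₁ plunges 29°→060° and v₂ plunges 51°→090°.
Cross product v₁ × v₂ gives the pole to the plane: n ∝ (0.340, -0.284, 0.275).
tan δ = √(n_x²+n_y²)/n_z = 0.443/0.275, so δ = 58.1°.
Dip direction = atan2(0.340, -0.284) = 130° (azimuth of n's horizontal projection).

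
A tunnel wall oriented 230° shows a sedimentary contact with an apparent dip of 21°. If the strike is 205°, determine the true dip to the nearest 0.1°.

The section is 25° from the strike.
tan δ = tan α / sin β = tan 21° / sin 25° = 0.3839 / 0.4226 = 0.9083
true dip = arctan 0.9083 = 42.25°

42.2°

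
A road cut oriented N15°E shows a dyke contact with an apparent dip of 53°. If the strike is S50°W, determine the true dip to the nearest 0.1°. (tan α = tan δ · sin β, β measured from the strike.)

66.6°

The section is 35° from the strike.
tan(true dip) = tan 53° / sin 35° = 2.3136
true dip = arctan 2.3136 = 66.62°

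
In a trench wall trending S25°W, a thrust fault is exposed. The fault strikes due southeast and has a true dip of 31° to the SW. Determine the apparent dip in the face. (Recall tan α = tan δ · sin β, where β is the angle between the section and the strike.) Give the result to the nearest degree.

29°

The strike is due southeast and the section trends S25°W; the acute angle between them is β = 70°.
tan α = tan 31° × sin 70° = 0.6009 × 0.9397 = 0.5646
apparent dip = arctan 0.5646 = 29.45°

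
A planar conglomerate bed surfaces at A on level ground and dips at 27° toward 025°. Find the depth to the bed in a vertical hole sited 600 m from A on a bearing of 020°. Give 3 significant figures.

The hole lies 5° from the dip direction, so the down-dip offset is 600 × cos 5° = 597.72 m.
Depth = down-dip offset × tan(dip) = 597.72 × tan 27° = 597.72 × 0.5095
Depth = 304.55 m

305 m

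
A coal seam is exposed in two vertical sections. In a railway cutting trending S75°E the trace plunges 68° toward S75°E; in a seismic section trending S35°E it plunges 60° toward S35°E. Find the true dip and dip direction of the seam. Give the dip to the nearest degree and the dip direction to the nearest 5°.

The two traces are lines in the plane: v₁ = (sin 105°·cos 68°, cos 105°·cos 68°, −sin 68°), v₂ = (sin 145°·cos 60°, cos 145°·cos 60°, −sin 60°).
n = v₁ × v₂ = (0.296, -0.047, 0.120) (taken with n_z > 0).
True dip = arccos(n_z / |n|) = arccos(0.3729) = 68.1°.
The horizontal component of n points toward azimuth atan2(n_x, n_y) = 99°, the dip direction.

true dip 68°, dip direction 100°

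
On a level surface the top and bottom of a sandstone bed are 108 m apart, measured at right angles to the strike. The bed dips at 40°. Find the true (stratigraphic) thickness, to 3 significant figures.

True thickness t = w · sin(dip) = 108 × sin 40°
t = 108 × 0.6428 = 69.421 m

69.4 m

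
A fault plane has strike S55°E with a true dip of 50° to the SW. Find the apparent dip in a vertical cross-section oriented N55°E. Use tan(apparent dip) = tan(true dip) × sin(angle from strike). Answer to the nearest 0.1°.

The section lies 70° from the strike.
tan α = tan 50° × sin 70° = 1.1918 × 0.9397 = 1.1199
α = arctan(1.1199) = 48.24°

48.2°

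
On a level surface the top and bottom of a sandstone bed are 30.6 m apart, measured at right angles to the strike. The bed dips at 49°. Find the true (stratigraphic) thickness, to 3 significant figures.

True thickness t = w · sin(dip) = 30.6 × sin 49°
t = 30.6 × 0.7547 = 23.094 m

23.1 m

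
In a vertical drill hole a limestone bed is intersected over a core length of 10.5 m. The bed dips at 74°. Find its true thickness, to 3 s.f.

True thickness t = h · cos(dip) = 10.5 × cos 74°
t = 10.5 × 0.2756 = 2.894 m

2.89 m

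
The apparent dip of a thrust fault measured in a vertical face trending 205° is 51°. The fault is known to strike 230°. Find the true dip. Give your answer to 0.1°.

71.1°

The section is 25° from the strike.
tan(true dip) = tan 51° / sin 25° = 2.9220
δ = arctan(2.9220) = 71.11°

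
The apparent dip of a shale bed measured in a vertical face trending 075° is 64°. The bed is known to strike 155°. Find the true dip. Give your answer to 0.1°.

64.3°

β = acute angle between strike 155° and section 075° = 80°.
tan(true dip) = tan 64° / sin 80° = 2.0819
true dip = arctan 2.0819 = 64.34°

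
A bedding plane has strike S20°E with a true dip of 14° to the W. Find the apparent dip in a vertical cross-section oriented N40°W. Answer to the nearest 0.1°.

Angle between strike (S20°E) and section (N40°W): β = 20°.
tan(apparent dip) = tan 14° · sin 20° = 0.0853
α = arctan(0.0853) = 4.87°

4.9°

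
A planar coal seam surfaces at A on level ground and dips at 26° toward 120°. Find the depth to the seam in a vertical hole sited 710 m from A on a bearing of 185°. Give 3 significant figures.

146 m

The hole lies 65° from the dip direction, so the down-dip offset is 710 × cos 65° = 300.06 m.
Depth = down-dip offset × tan(dip) = 300.06 × tan 26° = 300.06 × 0.4877
Depth = 146.35 m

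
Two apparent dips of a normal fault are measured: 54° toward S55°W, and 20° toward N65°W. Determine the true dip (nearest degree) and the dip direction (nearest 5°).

The two traces are lines in the plane: v₁ = (sin 235°·cos 54°, cos 235°·cos 54°, −sin 54°), v₂ = (sin 295°·cos 20°, cos 295°·cos 20°, −sin 20°).
n = v₁ × v₂ = (-0.437, -0.524, 0.478) (taken with n_z > 0).
True dip = arccos(n_z / |n|) = arccos(0.5741) = 55.0°.
Dip direction = azimuth of (n_x, n_y) = atan2(-0.437, -0.524) = 220°.

true dip 55°, dip direction 220°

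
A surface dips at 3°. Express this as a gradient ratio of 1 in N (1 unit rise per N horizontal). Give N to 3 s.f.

1 in 19.1

1 : N means tan θ = 1/N, so N = 1/tan 3° = 1/0.0524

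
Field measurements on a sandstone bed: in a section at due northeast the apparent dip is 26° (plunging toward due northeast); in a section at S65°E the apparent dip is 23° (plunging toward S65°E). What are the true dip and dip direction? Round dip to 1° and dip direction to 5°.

true dip 29°, dip direction 075°

Represent each trace as a vector plunging at its apparent dip toward its trend (east-north-up frame): v₁ = (0.636, 0.636, -0.438), v₂ = (0.834, -0.389, -0.391).
Cross product v₁ × v₂ gives the pole to the plane: n ∝ (0.419, 0.117, 0.777).
True dip = arccos(n_z / |n|) = arccos(0.8727) = 29.2°.
The horizontal component of n points toward azimuth atan2(n_x, n_y) = 74°, the dip direction.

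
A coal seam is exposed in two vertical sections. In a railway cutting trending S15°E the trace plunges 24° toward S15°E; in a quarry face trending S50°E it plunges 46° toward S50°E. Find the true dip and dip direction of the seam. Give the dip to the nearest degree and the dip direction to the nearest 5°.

The two traces are lines in the plane: v₁ = (sin 165°·cos 24°, cos 165°·cos 24°, −sin 24°), v₂ = (sin 130°·cos 46°, cos 130°·cos 46°, −sin 46°).
n = v₁ × v₂ = (0.453, -0.046, 0.364) (taken with n_z > 0).
tan δ = √(n_x²+n_y²)/n_z = 0.456/0.364, so δ = 51.4°.
Dip direction = atan2(0.453, -0.046) = 96° (azimuth of n's horizontal projection).

true dip 51°, dip direction 095°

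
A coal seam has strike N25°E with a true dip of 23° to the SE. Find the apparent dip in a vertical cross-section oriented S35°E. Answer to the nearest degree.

The strike is N25°E and the section trends S35°E; the acute angle between them is β = 60°.
tan(apparent dip) = tan 23° · sin 60° = 0.3676
apparent dip = arctan 0.3676 = 20.18°

20°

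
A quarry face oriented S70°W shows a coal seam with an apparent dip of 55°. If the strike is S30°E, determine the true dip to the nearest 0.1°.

55.4°

The section is 80° from the strike.
tan(true dip) = tan 55° / sin 80° = 1.4502
true dip = arctan 1.4502 = 55.41°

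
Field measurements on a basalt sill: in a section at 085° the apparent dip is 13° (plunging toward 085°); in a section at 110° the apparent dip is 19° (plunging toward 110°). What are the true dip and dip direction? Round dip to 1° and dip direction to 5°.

true dip 22°, dip direction 140°

The two traces are lines in the plane: v₁ = (sin 85°·cos 13°, cos 85°·cos 13°, −sin 13°), v₂ = (sin 110°·cos 19°, cos 110°·cos 19°, −sin 19°).
n = v₁ × v₂ = (0.100, -0.116, 0.389) (taken with n_z > 0).
True dip = arccos(n_z / |n|) = arccos(0.9303) = 21.5°.
Dip direction = azimuth of (n_x, n_y) = atan2(0.100, -0.116) = 139°.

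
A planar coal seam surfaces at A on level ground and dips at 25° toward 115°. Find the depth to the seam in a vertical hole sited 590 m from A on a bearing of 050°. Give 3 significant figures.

The hole lies 65° from the dip direction, so the down-dip offset is 590 × cos 65° = 249.34 m.
Depth = down-dip offset × tan(dip) = 249.34 × tan 25° = 249.34 × 0.4663
Depth = 116.27 m

116 m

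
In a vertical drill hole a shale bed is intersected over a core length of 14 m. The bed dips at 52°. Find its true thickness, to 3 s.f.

8.62 m

True thickness t = h · cos(dip) = 14 × cos 52°
t = 14 × 0.6157 = 8.619 m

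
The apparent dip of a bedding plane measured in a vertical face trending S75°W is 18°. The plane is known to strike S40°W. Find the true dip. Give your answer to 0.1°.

29.5°

β = acute angle between strike S40°W and section S75°W = 35°.
tan δ = tan α / sin β = tan 18° / sin 35° = 0.3249 / 0.5736 = 0.5665
true dip = arctan 0.5665 = 29.53°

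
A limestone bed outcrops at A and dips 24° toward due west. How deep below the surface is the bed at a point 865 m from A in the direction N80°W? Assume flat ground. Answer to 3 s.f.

The hole lies 10° from the dip direction, so the down-dip offset is 865 × cos 10° = 851.86 m.
Depth = down-dip offset × tan(dip) = 851.86 × tan 24° = 851.86 × 0.4452
Depth = 379.27 m

379 m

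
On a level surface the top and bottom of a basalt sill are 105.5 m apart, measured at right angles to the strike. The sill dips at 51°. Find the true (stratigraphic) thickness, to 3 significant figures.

82.0 m

True thickness t = w · sin(dip) = 105.5 × sin 51°
t = 105.5 × 0.7771 = 81.989 m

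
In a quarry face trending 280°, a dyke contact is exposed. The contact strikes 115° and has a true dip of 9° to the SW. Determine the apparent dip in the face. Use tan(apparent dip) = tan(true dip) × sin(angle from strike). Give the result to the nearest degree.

The section lies 15° from the strike.
tan α = tan 9° × sin 15° = 0.1584 × 0.2588 = 0.0410
apparent dip = arctan 0.0410 = 2.35°

2°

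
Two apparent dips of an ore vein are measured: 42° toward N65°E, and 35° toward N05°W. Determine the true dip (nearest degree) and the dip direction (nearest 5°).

Each apparent-dip line lies in the plane. As unit vectors (x east, y north, z up), v₁ plunges 42°→N65°E and v₂ plunges 35°→N05°W.
Cross product v₁ × v₂ gives the pole to the plane: n ∝ (0.366, 0.434, 0.572).
Dip δ = arctan(|n_h|/n_z) = arctan(0.568/0.572) = 44.8°.
Dip direction = azimuth of (n_x, n_y) = atan2(0.366, 0.434) = 40°.

true dip 45°, dip direction 040°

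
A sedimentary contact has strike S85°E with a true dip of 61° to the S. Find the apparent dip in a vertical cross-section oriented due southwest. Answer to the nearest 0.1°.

The strike is S85°E and the section trends due southwest; the acute angle between them is β = 50°.
tan α = tan 61° × sin 50° = 1.8040 × 0.7660 = 1.3820
α = arctan(1.3820) = 54.11°

54.1°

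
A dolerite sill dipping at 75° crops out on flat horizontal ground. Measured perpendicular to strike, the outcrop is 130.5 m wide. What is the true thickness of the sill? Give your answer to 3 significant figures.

True thickness t = w · sin(dip) = 130.5 × sin 75°
t = 130.5 × 0.9659 = 126.053 m

126 m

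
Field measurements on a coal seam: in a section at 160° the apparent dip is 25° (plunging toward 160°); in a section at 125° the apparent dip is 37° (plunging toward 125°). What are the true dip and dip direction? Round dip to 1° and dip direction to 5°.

true dip 39°, dip direction 105°

The two traces are lines in the plane: v₁ = (sin 160°·cos 25°, cos 160°·cos 25°, −sin 25°), v₂ = (sin 125°·cos 37°, cos 125°·cos 37°, −sin 37°).
n = v₁ × v₂ = (0.319, -0.090, 0.415) (taken with n_z > 0).
True dip = arccos(n_z / |n|) = arccos(0.7816) = 38.6°.
The horizontal component of n points toward azimuth atan2(n_x, n_y) = 106°, the dip direction.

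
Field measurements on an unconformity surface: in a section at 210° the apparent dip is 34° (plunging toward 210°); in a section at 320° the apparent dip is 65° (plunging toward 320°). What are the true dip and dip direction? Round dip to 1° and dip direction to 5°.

true dip 69°, dip direction 285°

Represent each trace as a vector plunging at its apparent dip toward its trend (east-north-up frame): v₁ = (-0.415, -0.718, -0.559), v₂ = (-0.272, 0.324, -0.906).
The plane normal is n = v₁ × v₂ ∝ (-0.832, 0.224, 0.329).
Dip δ = arctan(|n_h|/n_z) = arctan(0.861/0.329) = 69.1°.
Dip direction = azimuth of (n_x, n_y) = atan2(-0.832, 0.224) = 285°.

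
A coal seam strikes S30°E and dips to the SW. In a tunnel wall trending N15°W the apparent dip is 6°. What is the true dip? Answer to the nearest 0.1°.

22.1°

The section is 15° from the strike.
tan δ = tan α / sin β = tan 6° / sin 15° = 0.1051 / 0.2588 = 0.4061
true dip = arctan 0.4061 = 22.10°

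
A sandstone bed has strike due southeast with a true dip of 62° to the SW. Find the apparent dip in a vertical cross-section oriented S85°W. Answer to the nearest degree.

55°

The section lies 50° from the strike.
tan(apparent dip) = tan 62° · sin 50° = 1.4407
apparent dip = arctan 1.4407 = 55.24°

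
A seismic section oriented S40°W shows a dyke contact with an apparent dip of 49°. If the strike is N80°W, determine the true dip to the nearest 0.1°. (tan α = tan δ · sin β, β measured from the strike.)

β = acute angle between strike N80°W and section S40°W = 60°.
tan(true dip) = tan 49° / sin 60° = 1.3283
true dip = arctan 1.3283 = 53.03°

53.0°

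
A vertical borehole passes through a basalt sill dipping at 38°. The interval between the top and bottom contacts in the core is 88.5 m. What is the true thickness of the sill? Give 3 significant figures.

True thickness t = h · cos(dip) = 88.5 × cos 38°
t = 88.5 × 0.7880 = 69.739 m

69.7 m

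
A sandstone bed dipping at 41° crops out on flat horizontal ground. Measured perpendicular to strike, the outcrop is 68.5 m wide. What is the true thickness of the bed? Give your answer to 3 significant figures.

44.9 m

True thickness t = w · sin(dip) = 68.5 × sin 41°
t = 68.5 × 0.6561 = 44.940 m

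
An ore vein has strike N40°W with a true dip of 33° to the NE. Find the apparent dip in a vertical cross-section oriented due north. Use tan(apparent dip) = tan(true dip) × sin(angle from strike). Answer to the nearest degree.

23°

The section lies 40° from the strike.
tan(apparent dip) = tan 33° · sin 40° = 0.4174
α = arctan(0.4174) = 22.66°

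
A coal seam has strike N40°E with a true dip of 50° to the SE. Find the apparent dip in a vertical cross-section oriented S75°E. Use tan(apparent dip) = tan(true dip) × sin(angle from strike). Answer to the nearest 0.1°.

The section lies 65° from the strike.
tan(apparent dip) = tan 50° · sin 65° = 1.0801
apparent dip = arctan 1.0801 = 47.21°

47.2°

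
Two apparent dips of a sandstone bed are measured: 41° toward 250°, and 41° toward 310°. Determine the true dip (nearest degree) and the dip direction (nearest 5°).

true dip 45°, dip direction 280°

Each apparent-dip line lies in the plane. As unit vectors (x east, y north, z up), v₁ plunges 41°→250° and v₂ plunges 41°→310°.
The plane normal is n = v₁ × v₂ ∝ (-0.488, 0.086, 0.493).
tan δ = √(n_x²+n_y²)/n_z = 0.495/0.493, so δ = 45.1°.
Dip direction = azimuth of (n_x, n_y) = atan2(-0.488, 0.086) = 280°.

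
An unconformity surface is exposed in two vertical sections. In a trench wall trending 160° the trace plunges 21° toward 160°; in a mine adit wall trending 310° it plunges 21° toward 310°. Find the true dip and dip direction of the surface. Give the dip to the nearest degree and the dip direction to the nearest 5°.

The two traces are lines in the plane: v₁ = (sin 160°·cos 21°, cos 160°·cos 21°, −sin 21°), v₂ = (sin 310°·cos 21°, cos 310°·cos 21°, −sin 21°).
Cross product v₁ × v₂ gives the pole to the plane: n ∝ (-0.529, -0.371, 0.436).
Dip δ = arctan(|n_h|/n_z) = arctan(0.646/0.436) = 56.0°.
Dip direction = azimuth of (n_x, n_y) = atan2(-0.529, -0.371) = 235°.

true dip 56°, dip direction 235°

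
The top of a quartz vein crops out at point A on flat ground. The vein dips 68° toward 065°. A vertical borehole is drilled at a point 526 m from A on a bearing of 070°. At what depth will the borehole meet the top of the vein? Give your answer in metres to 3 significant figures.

1300 m

The hole lies 5° from the dip direction, so the down-dip offset is 526 × cos 5° = 524.00 m.
Depth = down-dip offset × tan(dip) = 524.00 × tan 68° = 524.00 × 2.4751
Depth = 1296.94 m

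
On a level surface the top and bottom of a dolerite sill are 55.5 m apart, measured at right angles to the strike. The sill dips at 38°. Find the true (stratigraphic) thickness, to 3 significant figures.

34.2 m

True thickness t = w · sin(dip) = 55.5 × sin 38°
t = 55.5 × 0.6157 = 34.169 m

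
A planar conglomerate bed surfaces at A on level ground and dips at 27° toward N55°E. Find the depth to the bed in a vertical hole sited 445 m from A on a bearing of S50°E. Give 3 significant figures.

The hole lies 75° from the dip direction, so the down-dip offset is 445 × cos 75° = 115.17 m.
Depth = down-dip offset × tan(dip) = 115.17 × tan 27° = 115.17 × 0.5095
Depth = 58.68 m

58.7 m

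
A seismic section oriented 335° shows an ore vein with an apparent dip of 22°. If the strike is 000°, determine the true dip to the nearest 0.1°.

β = acute angle between strike 000° and section 335° = 25°.
tan(true dip) = tan 22° / sin 25° = 0.9560
δ = arctan(0.9560) = 43.71°

43.7°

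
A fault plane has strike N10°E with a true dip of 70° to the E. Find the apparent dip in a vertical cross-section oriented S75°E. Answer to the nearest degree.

70°

The strike is N10°E and the section trends S75°E; the acute angle between them is β = 85°.
tan α = tan 70° × sin 85° = 2.7475 × 0.9962 = 2.7370
α = arctan(2.7370) = 69.93°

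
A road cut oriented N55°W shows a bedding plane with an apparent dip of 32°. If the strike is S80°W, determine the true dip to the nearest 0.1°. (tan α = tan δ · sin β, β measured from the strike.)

The section is 45° from the strike.
tan δ = tan α / sin β = tan 32° / sin 45° = 0.6249 / 0.7071 = 0.8837
δ = arctan(0.8837) = 41.47°

41.5°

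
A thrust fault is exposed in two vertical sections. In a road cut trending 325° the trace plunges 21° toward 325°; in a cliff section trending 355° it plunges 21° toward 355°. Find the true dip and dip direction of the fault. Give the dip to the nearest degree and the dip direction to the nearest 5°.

The two traces are lines in the plane: v₁ = (sin 325°·cos 21°, cos 325°·cos 21°, −sin 21°), v₂ = (sin 355°·cos 21°, cos 355°·cos 21°, −sin 21°).
n = v₁ × v₂ = (-0.059, 0.163, 0.436) (taken with n_z > 0).
Dip δ = arctan(|n_h|/n_z) = arctan(0.173/0.436) = 21.7°.
Dip direction = atan2(-0.059, 0.163) = 340° (azimuth of n's horizontal projection).

true dip 22°, dip direction 340°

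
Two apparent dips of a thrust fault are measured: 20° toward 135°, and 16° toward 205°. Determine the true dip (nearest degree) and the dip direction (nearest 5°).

Each apparent-dip line lies in the plane. As unit vectors (x east, y north, z up), v₁ plunges 20°→135° and v₂ plunges 16°→205°.
n = v₁ × v₂ = (0.115, -0.322, 0.849) (taken with n_z > 0).
True dip = arccos(n_z / |n|) = arccos(0.9276) = 21.9°.
Dip direction = azimuth of (n_x, n_y) = atan2(0.115, -0.322) = 160°.

true dip 22°, dip direction 160°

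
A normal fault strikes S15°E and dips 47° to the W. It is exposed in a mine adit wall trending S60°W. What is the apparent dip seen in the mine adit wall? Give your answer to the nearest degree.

46°

The strike is S15°E and the section trends S60°W; the acute angle between them is β = 75°.
tan(apparent dip) = tan 47° · sin 75° = 1.0358
apparent dip = arctan 1.0358 = 46.01°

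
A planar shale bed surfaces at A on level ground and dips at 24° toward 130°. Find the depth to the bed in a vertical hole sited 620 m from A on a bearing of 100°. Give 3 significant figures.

The hole lies 30° from the dip direction, so the down-dip offset is 620 × cos 30° = 536.94 m.
Depth = down-dip offset × tan(dip) = 536.94 × tan 24° = 536.94 × 0.4452
Depth = 239.06 m

239 m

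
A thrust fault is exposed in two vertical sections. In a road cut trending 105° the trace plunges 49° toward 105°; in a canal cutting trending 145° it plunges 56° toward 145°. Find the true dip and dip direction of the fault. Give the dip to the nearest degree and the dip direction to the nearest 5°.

true dip 56°, dip direction 145°

The two traces are lines in the plane: v₁ = (sin 105°·cos 49°, cos 105°·cos 49°, −sin 49°), v₂ = (sin 145°·cos 56°, cos 145°·cos 56°, −sin 56°).
Cross product v₁ × v₂ gives the pole to the plane: n ∝ (0.205, -0.283, 0.236).
tan δ = √(n_x²+n_y²)/n_z = 0.350/0.236, so δ = 56.0°.
Dip direction = atan2(0.205, -0.283) = 144° (azimuth of n's horizontal projection).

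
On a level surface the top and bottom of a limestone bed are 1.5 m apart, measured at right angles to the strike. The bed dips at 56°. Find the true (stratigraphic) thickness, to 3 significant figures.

1.24 m

True thickness t = w · sin(dip) = 1.5 × sin 56°
t = 1.5 × 0.8290 = 1.244 m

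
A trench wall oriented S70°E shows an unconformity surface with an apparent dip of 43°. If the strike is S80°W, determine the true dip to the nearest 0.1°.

The section is 30° from the strike.
tan δ = tan α / sin β = tan 43° / sin 30° = 0.9325 / 0.5000 = 1.8650
δ = arctan(1.8650) = 61.80°

61.8°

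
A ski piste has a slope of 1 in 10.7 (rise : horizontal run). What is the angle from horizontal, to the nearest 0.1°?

5.3°

tan θ = 1/10.7 = 0.0935
θ = arctan(0.0935) = 5.34°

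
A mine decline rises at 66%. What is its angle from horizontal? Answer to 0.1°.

33.4°

tan θ = 66/100 = 0.6600
θ = arctan(0.6600) = 33.42°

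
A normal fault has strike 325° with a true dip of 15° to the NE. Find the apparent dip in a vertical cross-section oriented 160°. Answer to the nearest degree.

4°

Angle between strike (325°) and section (160°): β = 15°.
tan α = tan 15° × sin 15° = 0.2679 × 0.2588 = 0.0694
apparent dip = arctan 0.0694 = 3.97°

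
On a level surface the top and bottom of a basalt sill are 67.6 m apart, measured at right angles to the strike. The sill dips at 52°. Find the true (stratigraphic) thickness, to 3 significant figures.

53.3 m

True thickness t = w · sin(dip) = 67.6 × sin 52°
t = 67.6 × 0.7880 = 53.270 m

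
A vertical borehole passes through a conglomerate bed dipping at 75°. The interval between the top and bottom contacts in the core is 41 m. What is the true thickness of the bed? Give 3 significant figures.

True thickness t = h · cos(dip) = 41 × cos 75°
t = 41 × 0.2588 = 10.612 m

10.6 m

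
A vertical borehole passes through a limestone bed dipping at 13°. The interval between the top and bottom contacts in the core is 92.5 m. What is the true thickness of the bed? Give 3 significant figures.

90.1 m

True thickness t = h · cos(dip) = 92.5 × cos 13°
t = 92.5 × 0.9744 = 90.129 m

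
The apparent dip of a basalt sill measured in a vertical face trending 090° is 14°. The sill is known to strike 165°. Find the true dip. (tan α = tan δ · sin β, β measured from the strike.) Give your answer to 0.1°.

β = acute angle between strike 165° and section 090° = 75°.
tan(true dip) = tan 14° / sin 75° = 0.2581
δ = arctan(0.2581) = 14.47°

14.5°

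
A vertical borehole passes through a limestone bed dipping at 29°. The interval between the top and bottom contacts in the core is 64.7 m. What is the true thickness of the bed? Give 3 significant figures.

56.6 m

True thickness t = h · cos(dip) = 64.7 × cos 29°
t = 64.7 × 0.8746 = 56.588 m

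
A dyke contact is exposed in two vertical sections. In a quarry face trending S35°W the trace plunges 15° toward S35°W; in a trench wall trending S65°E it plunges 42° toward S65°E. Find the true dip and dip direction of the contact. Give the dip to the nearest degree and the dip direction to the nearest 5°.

The two traces are lines in the plane: v₁ = (sin 215°·cos 15°, cos 215°·cos 15°, −sin 15°), v₂ = (sin 115°·cos 42°, cos 115°·cos 42°, −sin 42°).
n = v₁ × v₂ = (0.448, -0.545, 0.707) (taken with n_z > 0).
Dip δ = arctan(|n_h|/n_z) = arctan(0.706/0.707) = 44.9°.
Dip direction = atan2(0.448, -0.545) = 141° (azimuth of n's horizontal projection).

true dip 45°, dip direction 140°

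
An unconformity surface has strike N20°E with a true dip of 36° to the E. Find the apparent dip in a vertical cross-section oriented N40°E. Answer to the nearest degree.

The section lies 20° from the strike.
tan α = tan 36° × sin 20° = 0.7265 × 0.3420 = 0.2485
α = arctan(0.2485) = 13.95°

14°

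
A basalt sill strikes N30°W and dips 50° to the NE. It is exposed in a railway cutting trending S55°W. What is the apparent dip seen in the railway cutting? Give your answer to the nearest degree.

The strike is N30°W and the section trends S55°W; the acute angle between them is β = 85°.
tan(apparent dip) = tan 50° · sin 85° = 1.1872
apparent dip = arctan 1.1872 = 49.89°

50°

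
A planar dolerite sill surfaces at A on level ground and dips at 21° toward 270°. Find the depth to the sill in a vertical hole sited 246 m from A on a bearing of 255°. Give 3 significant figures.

The hole lies 15° from the dip direction, so the down-dip offset is 246 × cos 15° = 237.62 m.
Depth = down-dip offset × tan(dip) = 237.62 × tan 21° = 237.62 × 0.3839
Depth = 91.21 m

91.2 m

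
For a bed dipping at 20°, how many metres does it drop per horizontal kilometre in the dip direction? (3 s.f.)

drop per km = 1000 × tan 20° = 1000 × 0.3640

364 m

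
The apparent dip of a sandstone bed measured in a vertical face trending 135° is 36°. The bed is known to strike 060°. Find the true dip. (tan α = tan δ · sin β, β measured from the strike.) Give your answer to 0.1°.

36.9°

The section is 75° from the strike.
tan(true dip) = tan 36° / sin 75° = 0.7522
true dip = arctan 0.7522 = 36.95°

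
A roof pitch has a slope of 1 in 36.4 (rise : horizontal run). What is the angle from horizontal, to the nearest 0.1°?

tan θ = 1/36.4 = 0.0275
θ = arctan(0.0275) = 1.57°

1.6°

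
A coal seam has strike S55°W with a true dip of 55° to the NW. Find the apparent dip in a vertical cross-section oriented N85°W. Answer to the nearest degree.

43°

The section lies 40° from the strike.
tan(apparent dip) = tan 55° · sin 40° = 0.9180
α = arctan(0.9180) = 42.55°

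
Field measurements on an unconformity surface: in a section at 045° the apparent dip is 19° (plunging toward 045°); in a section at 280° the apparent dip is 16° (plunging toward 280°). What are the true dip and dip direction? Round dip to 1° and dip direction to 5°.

true dip 34°, dip direction 345°

The two traces are lines in the plane: v₁ = (sin 45°·cos 19°, cos 45°·cos 19°, −sin 19°), v₂ = (sin 280°·cos 16°, cos 280°·cos 16°, −sin 16°).
Cross product v₁ × v₂ gives the pole to the plane: n ∝ (-0.130, 0.492, 0.745).
Dip δ = arctan(|n_h|/n_z) = arctan(0.509/0.745) = 34.4°.
Dip direction = atan2(-0.130, 0.492) = 345° (azimuth of n's horizontal projection).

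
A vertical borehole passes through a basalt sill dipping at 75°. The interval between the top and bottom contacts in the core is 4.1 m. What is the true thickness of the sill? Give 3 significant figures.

True thickness t = h · cos(dip) = 4.1 × cos 75°
t = 4.1 × 0.2588 = 1.061 m

1.06 m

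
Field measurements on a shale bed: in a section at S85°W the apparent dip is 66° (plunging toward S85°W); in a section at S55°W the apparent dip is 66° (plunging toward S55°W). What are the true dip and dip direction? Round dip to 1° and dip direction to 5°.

true dip 67°, dip direction 250°

The two traces are lines in the plane: v₁ = (sin 265°·cos 66°, cos 265°·cos 66°, −sin 66°), v₂ = (sin 235°·cos 66°, cos 235°·cos 66°, −sin 66°).
n = v₁ × v₂ = (-0.181, -0.066, 0.083) (taken with n_z > 0).
Dip δ = arctan(|n_h|/n_z) = arctan(0.192/0.083) = 66.7°.
Dip direction = azimuth of (n_x, n_y) = atan2(-0.181, -0.066) = 250°.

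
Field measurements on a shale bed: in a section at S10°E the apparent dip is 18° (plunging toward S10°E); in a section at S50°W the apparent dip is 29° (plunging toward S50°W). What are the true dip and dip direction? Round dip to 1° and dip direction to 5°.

Each apparent-dip line lies in the plane. As unit vectors (x east, y north, z up), v₁ plunges 18°→S10°E and v₂ plunges 29°→S50°W.
n = v₁ × v₂ = (-0.280, -0.287, 0.720) (taken with n_z > 0).
True dip = arccos(n_z / |n|) = arccos(0.8736) = 29.1°.
Dip direction = atan2(-0.280, -0.287) = 224° (azimuth of n's horizontal projection).

true dip 29°, dip direction 225°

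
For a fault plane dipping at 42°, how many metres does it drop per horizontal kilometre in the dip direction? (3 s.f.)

drop per km = 1000 × tan 42° = 1000 × 0.9004

900 m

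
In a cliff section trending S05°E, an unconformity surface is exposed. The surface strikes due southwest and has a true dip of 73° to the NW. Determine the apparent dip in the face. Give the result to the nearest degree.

68°

Angle between strike (due southwest) and section (S05°E): β = 50°.
tan(apparent dip) = tan 73° · sin 50° = 2.5056
apparent dip = arctan 2.5056 = 68.24°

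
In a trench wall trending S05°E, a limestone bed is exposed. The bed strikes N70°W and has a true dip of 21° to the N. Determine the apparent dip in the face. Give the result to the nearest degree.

19°

Angle between strike (N70°W) and section (S05°E): β = 65°.
tan(apparent dip) = tan 21° · sin 65° = 0.3479
α = arctan(0.3479) = 19.18°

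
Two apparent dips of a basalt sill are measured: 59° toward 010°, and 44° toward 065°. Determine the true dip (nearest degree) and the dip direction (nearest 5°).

true dip 59°, dip direction 010°

Each apparent-dip line lies in the plane. As unit vectors (x east, y north, z up), v₁ plunges 59°→010° and v₂ plunges 44°→065°.
Cross product v₁ × v₂ gives the pole to the plane: n ∝ (0.092, 0.497, 0.303).
True dip = arccos(n_z / |n|) = arccos(0.5150) = 59.0°.
Dip direction = atan2(0.092, 0.497) = 10° (azimuth of n's horizontal projection).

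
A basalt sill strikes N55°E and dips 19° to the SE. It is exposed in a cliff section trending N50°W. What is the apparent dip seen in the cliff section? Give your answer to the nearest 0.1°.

Angle between strike (N55°E) and section (N50°W): β = 75°.
tan(apparent dip) = tan 19° · sin 75° = 0.3326
apparent dip = arctan 0.3326 = 18.40°

18.4°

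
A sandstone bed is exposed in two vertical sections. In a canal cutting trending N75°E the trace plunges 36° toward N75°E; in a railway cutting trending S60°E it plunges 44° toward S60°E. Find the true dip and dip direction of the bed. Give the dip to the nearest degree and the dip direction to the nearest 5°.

Represent each trace as a vector plunging at its apparent dip toward its trend (east-north-up frame): v₁ = (0.781, 0.209, -0.588), v₂ = (0.623, -0.360, -0.695).
The plane normal is n = v₁ × v₂ ∝ (0.357, -0.177, 0.412).
tan δ = √(n_x²+n_y²)/n_z = 0.398/0.412, so δ = 44.1°.
Dip direction = azimuth of (n_x, n_y) = atan2(0.357, -0.177) = 116°.

true dip 44°, dip direction 115°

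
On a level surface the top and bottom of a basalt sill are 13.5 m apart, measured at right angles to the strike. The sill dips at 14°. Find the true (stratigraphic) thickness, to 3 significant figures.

3.27 m

True thickness t = w · sin(dip) = 13.5 × sin 14°
t = 13.5 × 0.2419 = 3.266 m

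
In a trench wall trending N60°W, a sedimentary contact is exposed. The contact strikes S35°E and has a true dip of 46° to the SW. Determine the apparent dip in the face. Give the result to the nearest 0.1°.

23.6°

The section lies 25° from the strike.
tan(apparent dip) = tan 46° · sin 25° = 0.4376
α = arctan(0.4376) = 23.64°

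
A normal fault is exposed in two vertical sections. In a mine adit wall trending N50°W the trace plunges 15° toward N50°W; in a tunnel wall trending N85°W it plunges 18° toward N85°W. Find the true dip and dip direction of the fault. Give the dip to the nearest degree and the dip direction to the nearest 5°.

Represent each trace as a vector plunging at its apparent dip toward its trend (east-north-up frame): v₁ = (-0.740, 0.621, -0.259), v₂ = (-0.947, 0.083, -0.309).
Cross product v₁ × v₂ gives the pole to the plane: n ∝ (-0.170, 0.017, 0.527).
tan δ = √(n_x²+n_y²)/n_z = 0.171/0.527, so δ = 18.0°.
Dip direction = atan2(-0.170, 0.017) = 276° (azimuth of n's horizontal projection).

true dip 18°, dip direction 275°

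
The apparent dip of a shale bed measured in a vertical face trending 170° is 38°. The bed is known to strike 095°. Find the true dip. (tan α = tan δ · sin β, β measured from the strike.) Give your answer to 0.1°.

The section is 75° from the strike.
tan(true dip) = tan 38° / sin 75° = 0.8088
δ = arctan(0.8088) = 38.97°

39.0°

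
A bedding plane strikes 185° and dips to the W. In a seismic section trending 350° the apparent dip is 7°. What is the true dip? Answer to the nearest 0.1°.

25.4°

The section is 15° from the strike.
tan δ = tan α / sin β = tan 7° / sin 15° = 0.1228 / 0.2588 = 0.4744
true dip = arctan 0.4744 = 25.38°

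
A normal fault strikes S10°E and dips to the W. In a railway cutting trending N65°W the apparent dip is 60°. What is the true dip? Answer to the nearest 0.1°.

64.7°

β = acute angle between strike S10°E and section N65°W = 55°.
tan(true dip) = tan 60° / sin 55° = 2.1144
true dip = arctan 2.1144 = 64.69°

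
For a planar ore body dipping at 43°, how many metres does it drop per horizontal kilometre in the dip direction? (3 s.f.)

drop per km = 1000 × tan 43° = 1000 × 0.9325

933 m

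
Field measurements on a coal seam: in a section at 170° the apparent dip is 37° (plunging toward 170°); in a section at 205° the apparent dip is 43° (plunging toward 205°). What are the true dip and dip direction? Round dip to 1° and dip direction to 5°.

true dip 43°, dip direction 205°

The two traces are lines in the plane: v₁ = (sin 170°·cos 37°, cos 170°·cos 37°, −sin 37°), v₂ = (sin 205°·cos 43°, cos 205°·cos 43°, −sin 43°).
Cross product v₁ × v₂ gives the pole to the plane: n ∝ (-0.137, -0.281, 0.335).
Dip δ = arctan(|n_h|/n_z) = arctan(0.312/0.335) = 43.0°.
Dip direction = azimuth of (n_x, n_y) = atan2(-0.137, -0.281) = 206°.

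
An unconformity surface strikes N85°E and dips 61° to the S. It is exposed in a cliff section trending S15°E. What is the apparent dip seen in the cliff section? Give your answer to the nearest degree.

61°

The strike is N85°E and the section trends S15°E; the acute angle between them is β = 80°.
tan(apparent dip) = tan 61° · sin 80° = 1.7766
apparent dip = arctan 1.7766 = 60.63°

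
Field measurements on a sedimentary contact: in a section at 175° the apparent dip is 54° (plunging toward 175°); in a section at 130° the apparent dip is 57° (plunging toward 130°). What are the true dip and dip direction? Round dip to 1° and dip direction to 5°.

true dip 58°, dip direction 145°

Each apparent-dip line lies in the plane. As unit vectors (x east, y north, z up), v₁ plunges 54°→175° and v₂ plunges 57°→130°.
The plane normal is n = v₁ × v₂ ∝ (0.208, -0.295, 0.226).
Dip δ = arctan(|n_h|/n_z) = arctan(0.361/0.226) = 57.9°.
Dip direction = azimuth of (n_x, n_y) = atan2(0.208, -0.295) = 145°.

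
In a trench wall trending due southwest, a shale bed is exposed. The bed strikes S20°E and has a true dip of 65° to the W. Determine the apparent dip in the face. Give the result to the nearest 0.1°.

Angle between strike (S20°E) and section (due southwest): β = 65°.
tan(apparent dip) = tan 65° · sin 65° = 1.9436
α = arctan(1.9436) = 62.77°

62.8°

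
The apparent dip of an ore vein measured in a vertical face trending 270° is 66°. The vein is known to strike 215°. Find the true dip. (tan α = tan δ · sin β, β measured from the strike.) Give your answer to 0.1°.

70.0°

The section is 55° from the strike.
tan δ = tan α / sin β = tan 66° / sin 55° = 2.2460 / 0.8192 = 2.7419
true dip = arctan 2.7419 = 69.96°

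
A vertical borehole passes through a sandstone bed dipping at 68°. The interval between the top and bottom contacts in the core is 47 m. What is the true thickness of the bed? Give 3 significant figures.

True thickness t = h · cos(dip) = 47 × cos 68°
t = 47 × 0.3746 = 17.607 m

17.6 m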